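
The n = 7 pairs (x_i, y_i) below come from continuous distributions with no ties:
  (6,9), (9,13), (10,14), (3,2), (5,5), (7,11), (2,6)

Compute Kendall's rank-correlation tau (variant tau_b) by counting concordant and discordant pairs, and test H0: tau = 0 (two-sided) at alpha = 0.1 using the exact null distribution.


Step 1: Enumerate the 21 unordered pairs (i,j) with i<j and classify each by sign(x_j-x_i) * sign(y_j-y_i).
  (1,2):dx=+3,dy=+4->C; (1,3):dx=+4,dy=+5->C; (1,4):dx=-3,dy=-7->C; (1,5):dx=-1,dy=-4->C
  (1,6):dx=+1,dy=+2->C; (1,7):dx=-4,dy=-3->C; (2,3):dx=+1,dy=+1->C; (2,4):dx=-6,dy=-11->C
  (2,5):dx=-4,dy=-8->C; (2,6):dx=-2,dy=-2->C; (2,7):dx=-7,dy=-7->C; (3,4):dx=-7,dy=-12->C
  (3,5):dx=-5,dy=-9->C; (3,6):dx=-3,dy=-3->C; (3,7):dx=-8,dy=-8->C; (4,5):dx=+2,dy=+3->C
  (4,6):dx=+4,dy=+9->C; (4,7):dx=-1,dy=+4->D; (5,6):dx=+2,dy=+6->C; (5,7):dx=-3,dy=+1->D
  (6,7):dx=-5,dy=-5->C
Step 2: C = 19, D = 2, total pairs = 21.
Step 3: tau = (C - D)/(n(n-1)/2) = (19 - 2)/21 = 0.809524.
Step 4: Exact two-sided p-value (enumerate n! = 5040 permutations of y under H0): p = 0.010714.
Step 5: alpha = 0.1. reject H0.

tau_b = 0.8095 (C=19, D=2), p = 0.010714, reject H0.


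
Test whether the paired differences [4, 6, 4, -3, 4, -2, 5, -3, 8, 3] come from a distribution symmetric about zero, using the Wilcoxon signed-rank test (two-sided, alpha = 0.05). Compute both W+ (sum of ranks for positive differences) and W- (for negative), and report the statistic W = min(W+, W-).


Step 1: Drop any zero differences (none here) and take |d_i|.
|d| = [4, 6, 4, 3, 4, 2, 5, 3, 8, 3]
Step 2: Midrank |d_i| (ties get averaged ranks).
ranks: |4|->6, |6|->9, |4|->6, |3|->3, |4|->6, |2|->1, |5|->8, |3|->3, |8|->10, |3|->3
Step 3: Attach original signs; sum ranks with positive sign and with negative sign.
W+ = 6 + 9 + 6 + 6 + 8 + 10 + 3 = 48
W- = 3 + 1 + 3 = 7
(Check: W+ + W- = 55 should equal n(n+1)/2 = 55.)
Step 4: Test statistic W = min(W+, W-) = 7.
Step 5: Ties in |d|, so use the tie-corrected normal approximation.
        E[W] = n(n+1)/4 = 10*11/4 = 27.5.
        Tie groups: |d|=3 (t=3), |d|=4 (t=3); sum(t^3 - t) = 48.
        Var[W] = n(n+1)(2n+1)/24 - sum(t^3-t)/48 = 2310/24 - 48/48 = 95.25.
        z = (W - E[W]) / sqrt(Var[W]) = (7 - 27.5) / 9.7596 = -2.1005.
        Two-sided p = 2*Phi(z) = 0.035685.
Step 6: alpha = 0.05. reject H0.

W+ = 48, W- = 7, W = min = 7, p = 0.035685, reject H0.


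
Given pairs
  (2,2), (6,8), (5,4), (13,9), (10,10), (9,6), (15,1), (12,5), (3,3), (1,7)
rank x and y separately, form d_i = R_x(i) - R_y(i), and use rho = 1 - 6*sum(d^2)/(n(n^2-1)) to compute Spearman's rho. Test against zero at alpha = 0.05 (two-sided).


Step 1: Rank x and y separately (midranks; no ties here).
rank(x): 2->2, 6->5, 5->4, 13->9, 10->7, 9->6, 15->10, 12->8, 3->3, 1->1
rank(y): 2->2, 8->8, 4->4, 9->9, 10->10, 6->6, 1->1, 5->5, 3->3, 7->7
Step 2: d_i = R_x(i) - R_y(i); compute d_i^2.
  (2-2)^2=0, (5-8)^2=9, (4-4)^2=0, (9-9)^2=0, (7-10)^2=9, (6-6)^2=0, (10-1)^2=81, (8-5)^2=9, (3-3)^2=0, (1-7)^2=36
sum(d^2) = 144.
Step 3: rho = 1 - 6*144 / (10*(10^2 - 1)) = 1 - 864/990 = 0.127273.
Step 4: Under H0, t = rho * sqrt((n-2)/(1-rho^2)) = 0.3629 ~ t(8).
Step 5: Two-sided p-value from the t-distribution with 8 df = 0.726057.
Step 6: alpha = 0.05. fail to reject H0.

rho = 0.1273, p = 0.726057, fail to reject H0 at alpha = 0.05.


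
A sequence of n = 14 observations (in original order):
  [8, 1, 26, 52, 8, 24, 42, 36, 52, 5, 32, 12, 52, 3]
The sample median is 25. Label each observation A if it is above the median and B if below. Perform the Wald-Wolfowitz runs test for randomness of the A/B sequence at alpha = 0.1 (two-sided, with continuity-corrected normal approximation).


Step 1: Compute median = 25; label A = above, B = below.
Labels in order: BBAABBAAABABAB  (n_A = 7, n_B = 7)
Step 2: Count runs R = 9.
Step 3: Under H0 (random ordering), E[R] = 2*n_A*n_B/(n_A+n_B) + 1 = 2*7*7/14 + 1 = 8.0000.
        Var[R] = 2*n_A*n_B*(2*n_A*n_B - n_A - n_B) / ((n_A+n_B)^2 * (n_A+n_B-1)) = 8232/2548 = 3.2308.
        SD[R] = 1.7974.
Step 4: Continuity-corrected z = (R - 0.5 - E[R]) / SD[R] = (9 - 0.5 - 8.0000) / 1.7974 = 0.2782.
Step 5: Two-sided p-value via normal approximation = 2*(1 - Phi(|z|)) = 0.780879.
Step 6: alpha = 0.1. fail to reject H0.

R = 9, z = 0.2782, p = 0.780879, fail to reject H0.


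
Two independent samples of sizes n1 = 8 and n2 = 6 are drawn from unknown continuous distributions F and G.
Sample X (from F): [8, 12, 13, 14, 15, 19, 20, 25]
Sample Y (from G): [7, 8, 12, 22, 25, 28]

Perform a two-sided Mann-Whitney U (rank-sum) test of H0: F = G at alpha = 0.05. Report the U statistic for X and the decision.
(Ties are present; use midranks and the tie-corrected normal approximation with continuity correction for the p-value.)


Step 1: Combine and sort all 14 observations; assign midranks.
sorted (value, group): (7,Y), (8,X), (8,Y), (12,X), (12,Y), (13,X), (14,X), (15,X), (19,X), (20,X), (22,Y), (25,X), (25,Y), (28,Y)
ranks: 7->1, 8->2.5, 8->2.5, 12->4.5, 12->4.5, 13->6, 14->7, 15->8, 19->9, 20->10, 22->11, 25->12.5, 25->12.5, 28->14
Step 2: Rank sum for X: R1 = 2.5 + 4.5 + 6 + 7 + 8 + 9 + 10 + 12.5 = 59.5.
Step 3: U_X = R1 - n1(n1+1)/2 = 59.5 - 8*9/2 = 59.5 - 36 = 23.5.
       U_Y = n1*n2 - U_X = 48 - 23.5 = 24.5.
Step 4: Ties are present, so use the tie-corrected normal approximation (with continuity correction) for the p-value.
Step 5: p-value = 1.000000; compare to alpha = 0.05. fail to reject H0.

U_X = 23.5, p = 1.000000, fail to reject H0 at alpha = 0.05.


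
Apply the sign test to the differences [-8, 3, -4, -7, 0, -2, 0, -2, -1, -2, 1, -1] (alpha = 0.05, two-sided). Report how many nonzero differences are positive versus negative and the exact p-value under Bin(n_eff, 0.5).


Step 1: Discard zero differences. Original n = 12; n_eff = number of nonzero differences = 10.
Nonzero differences (with sign): -8, +3, -4, -7, -2, -2, -1, -2, +1, -1
Step 2: Count signs: positive = 2, negative = 8.
Step 3: Under H0: P(positive) = 0.5, so the number of positives S ~ Bin(10, 0.5).
Step 4: Two-sided exact p-value = sum of Bin(10,0.5) probabilities at or below the observed probability = 0.109375.
Step 5: alpha = 0.05. fail to reject H0.

n_eff = 10, pos = 2, neg = 8, p = 0.109375, fail to reject H0.


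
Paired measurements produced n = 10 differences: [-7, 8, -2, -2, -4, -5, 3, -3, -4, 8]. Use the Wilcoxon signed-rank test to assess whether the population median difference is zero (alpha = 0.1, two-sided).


Step 1: Drop any zero differences (none here) and take |d_i|.
|d| = [7, 8, 2, 2, 4, 5, 3, 3, 4, 8]
Step 2: Midrank |d_i| (ties get averaged ranks).
ranks: |7|->8, |8|->9.5, |2|->1.5, |2|->1.5, |4|->5.5, |5|->7, |3|->3.5, |3|->3.5, |4|->5.5, |8|->9.5
Step 3: Attach original signs; sum ranks with positive sign and with negative sign.
W+ = 9.5 + 3.5 + 9.5 = 22.5
W- = 8 + 1.5 + 1.5 + 5.5 + 7 + 3.5 + 5.5 = 32.5
(Check: W+ + W- = 55 should equal n(n+1)/2 = 55.)
Step 4: Test statistic W = min(W+, W-) = 22.5.
Step 5: Ties in |d|, so use the tie-corrected normal approximation.
        E[W] = n(n+1)/4 = 10*11/4 = 27.5.
        Tie groups: |d|=2 (t=2), |d|=3 (t=2), |d|=4 (t=2), |d|=8 (t=2); sum(t^3 - t) = 24.
        Var[W] = n(n+1)(2n+1)/24 - sum(t^3-t)/48 = 2310/24 - 24/48 = 95.75.
        z = (W - E[W]) / sqrt(Var[W]) = (22.5 - 27.5) / 9.7852 = -0.5110.
        Two-sided p = 2*Phi(z) = 0.609368.
Step 6: alpha = 0.1. fail to reject H0.

W+ = 22.5, W- = 32.5, W = min = 22.5, p = 0.609368, fail to reject H0.


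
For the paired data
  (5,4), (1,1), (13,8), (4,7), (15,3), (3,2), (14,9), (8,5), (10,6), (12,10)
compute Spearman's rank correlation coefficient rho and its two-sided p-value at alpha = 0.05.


Step 1: Rank x and y separately (midranks; no ties here).
rank(x): 5->4, 1->1, 13->8, 4->3, 15->10, 3->2, 14->9, 8->5, 10->6, 12->7
rank(y): 4->4, 1->1, 8->8, 7->7, 3->3, 2->2, 9->9, 5->5, 6->6, 10->10
Step 2: d_i = R_x(i) - R_y(i); compute d_i^2.
  (4-4)^2=0, (1-1)^2=0, (8-8)^2=0, (3-7)^2=16, (10-3)^2=49, (2-2)^2=0, (9-9)^2=0, (5-5)^2=0, (6-6)^2=0, (7-10)^2=9
sum(d^2) = 74.
Step 3: rho = 1 - 6*74 / (10*(10^2 - 1)) = 1 - 444/990 = 0.551515.
Step 4: Under H0, t = rho * sqrt((n-2)/(1-rho^2)) = 1.8700 ~ t(8).
Step 5: Two-sided p-value from the t-distribution with 8 df = 0.098401.
Step 6: alpha = 0.05. fail to reject H0.

rho = 0.5515, p = 0.098401, fail to reject H0 at alpha = 0.05.


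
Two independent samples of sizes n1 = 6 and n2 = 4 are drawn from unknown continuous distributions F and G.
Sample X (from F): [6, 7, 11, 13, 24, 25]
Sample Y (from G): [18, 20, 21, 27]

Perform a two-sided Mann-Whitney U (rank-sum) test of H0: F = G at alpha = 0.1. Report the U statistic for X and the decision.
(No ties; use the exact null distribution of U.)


Step 1: Combine and sort all 10 observations; assign midranks.
sorted (value, group): (6,X), (7,X), (11,X), (13,X), (18,Y), (20,Y), (21,Y), (24,X), (25,X), (27,Y)
ranks: 6->1, 7->2, 11->3, 13->4, 18->5, 20->6, 21->7, 24->8, 25->9, 27->10
Step 2: Rank sum for X: R1 = 1 + 2 + 3 + 4 + 8 + 9 = 27.
Step 3: U_X = R1 - n1(n1+1)/2 = 27 - 6*7/2 = 27 - 21 = 6.
       U_Y = n1*n2 - U_X = 24 - 6 = 18.
Step 4: No ties, so the exact null distribution of U (based on enumerating the C(10,6) = 210 equally likely rank assignments) gives the two-sided p-value.
Step 5: p-value = 0.257143; compare to alpha = 0.1. fail to reject H0.

U_X = 6, p = 0.257143, fail to reject H0 at alpha = 0.1.


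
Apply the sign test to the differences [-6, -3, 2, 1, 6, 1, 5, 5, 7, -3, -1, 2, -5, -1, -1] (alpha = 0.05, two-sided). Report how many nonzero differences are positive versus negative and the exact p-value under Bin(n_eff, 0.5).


Step 1: Discard zero differences. Original n = 15; n_eff = number of nonzero differences = 15.
Nonzero differences (with sign): -6, -3, +2, +1, +6, +1, +5, +5, +7, -3, -1, +2, -5, -1, -1
Step 2: Count signs: positive = 8, negative = 7.
Step 3: Under H0: P(positive) = 0.5, so the number of positives S ~ Bin(15, 0.5).
Step 4: Two-sided exact p-value = sum of Bin(15,0.5) probabilities at or below the observed probability = 1.000000.
Step 5: alpha = 0.05. fail to reject H0.

n_eff = 15, pos = 8, neg = 7, p = 1.000000, fail to reject H0.


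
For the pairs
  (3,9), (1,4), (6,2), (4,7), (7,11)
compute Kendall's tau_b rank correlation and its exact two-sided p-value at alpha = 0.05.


Step 1: Enumerate the 10 unordered pairs (i,j) with i<j and classify each by sign(x_j-x_i) * sign(y_j-y_i).
  (1,2):dx=-2,dy=-5->C; (1,3):dx=+3,dy=-7->D; (1,4):dx=+1,dy=-2->D; (1,5):dx=+4,dy=+2->C
  (2,3):dx=+5,dy=-2->D; (2,4):dx=+3,dy=+3->C; (2,5):dx=+6,dy=+7->C; (3,4):dx=-2,dy=+5->D
  (3,5):dx=+1,dy=+9->C; (4,5):dx=+3,dy=+4->C
Step 2: C = 6, D = 4, total pairs = 10.
Step 3: tau = (C - D)/(n(n-1)/2) = (6 - 4)/10 = 0.200000.
Step 4: Exact two-sided p-value (enumerate n! = 120 permutations of y under H0): p = 0.816667.
Step 5: alpha = 0.05. fail to reject H0.

tau_b = 0.2000 (C=6, D=4), p = 0.816667, fail to reject H0.


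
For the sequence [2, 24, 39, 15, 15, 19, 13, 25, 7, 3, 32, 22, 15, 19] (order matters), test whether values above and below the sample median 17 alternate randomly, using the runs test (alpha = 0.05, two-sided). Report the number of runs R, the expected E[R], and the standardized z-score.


Step 1: Compute median = 17; label A = above, B = below.
Labels in order: BAABBABABBAABA  (n_A = 7, n_B = 7)
Step 2: Count runs R = 10.
Step 3: Under H0 (random ordering), E[R] = 2*n_A*n_B/(n_A+n_B) + 1 = 2*7*7/14 + 1 = 8.0000.
        Var[R] = 2*n_A*n_B*(2*n_A*n_B - n_A - n_B) / ((n_A+n_B)^2 * (n_A+n_B-1)) = 8232/2548 = 3.2308.
        SD[R] = 1.7974.
Step 4: Continuity-corrected z = (R - 0.5 - E[R]) / SD[R] = (10 - 0.5 - 8.0000) / 1.7974 = 0.8345.
Step 5: Two-sided p-value via normal approximation = 2*(1 - Phi(|z|)) = 0.403986.
Step 6: alpha = 0.05. fail to reject H0.

R = 10, z = 0.8345, p = 0.403986, fail to reject H0.


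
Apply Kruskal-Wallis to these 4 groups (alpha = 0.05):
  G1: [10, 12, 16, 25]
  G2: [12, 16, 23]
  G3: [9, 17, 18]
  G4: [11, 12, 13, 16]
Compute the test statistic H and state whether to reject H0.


Step 1: Combine all N = 14 observations and assign midranks.
sorted (value, group, rank): (9,G3,1), (10,G1,2), (11,G4,3), (12,G1,5), (12,G2,5), (12,G4,5), (13,G4,7), (16,G1,9), (16,G2,9), (16,G4,9), (17,G3,11), (18,G3,12), (23,G2,13), (25,G1,14)
Step 2: Sum ranks within each group.
R_1 = 30 (n_1 = 4)
R_2 = 27 (n_2 = 3)
R_3 = 24 (n_3 = 3)
R_4 = 24 (n_4 = 4)
Step 3: H = 12/(N(N+1)) * sum(R_i^2/n_i) - 3(N+1)
     = 12/(14*15) * (30^2/4 + 27^2/3 + 24^2/3 + 24^2/4) - 3*15
     = 0.057143 * 804 - 45
     = 0.942857.
Step 4: Ties present; correction factor C = 1 - 48/(14^3 - 14) = 0.982418. Corrected H = 0.942857 / 0.982418 = 0.959732.
Step 5: Under H0, H ~ chi^2(3); p-value = 0.810994.
Step 6: alpha = 0.05. fail to reject H0.

H = 0.9597, df = 3, p = 0.810994, fail to reject H0.


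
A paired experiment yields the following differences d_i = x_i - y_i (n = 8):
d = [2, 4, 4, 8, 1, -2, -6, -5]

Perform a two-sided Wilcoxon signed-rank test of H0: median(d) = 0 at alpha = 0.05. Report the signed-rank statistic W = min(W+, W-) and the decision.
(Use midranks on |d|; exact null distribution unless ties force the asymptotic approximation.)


Step 1: Drop any zero differences (none here) and take |d_i|.
|d| = [2, 4, 4, 8, 1, 2, 6, 5]
Step 2: Midrank |d_i| (ties get averaged ranks).
ranks: |2|->2.5, |4|->4.5, |4|->4.5, |8|->8, |1|->1, |2|->2.5, |6|->7, |5|->6
Step 3: Attach original signs; sum ranks with positive sign and with negative sign.
W+ = 2.5 + 4.5 + 4.5 + 8 + 1 = 20.5
W- = 2.5 + 7 + 6 = 15.5
(Check: W+ + W- = 36 should equal n(n+1)/2 = 36.)
Step 4: Test statistic W = min(W+, W-) = 15.5.
Step 5: Ties in |d|, so use the tie-corrected normal approximation.
        E[W] = n(n+1)/4 = 8*9/4 = 18.
        Tie groups: |d|=2 (t=2), |d|=4 (t=2); sum(t^3 - t) = 12.
        Var[W] = n(n+1)(2n+1)/24 - sum(t^3-t)/48 = 1224/24 - 12/48 = 50.75.
        z = (W - E[W]) / sqrt(Var[W]) = (15.5 - 18) / 7.1239 = -0.3509.
        Two-sided p = 2*Phi(z) = 0.725640.
Step 6: alpha = 0.05. fail to reject H0.

W+ = 20.5, W- = 15.5, W = min = 15.5, p = 0.725640, fail to reject H0.


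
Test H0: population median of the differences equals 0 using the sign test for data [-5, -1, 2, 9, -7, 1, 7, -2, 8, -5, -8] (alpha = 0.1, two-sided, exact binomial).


Step 1: Discard zero differences. Original n = 11; n_eff = number of nonzero differences = 11.
Nonzero differences (with sign): -5, -1, +2, +9, -7, +1, +7, -2, +8, -5, -8
Step 2: Count signs: positive = 5, negative = 6.
Step 3: Under H0: P(positive) = 0.5, so the number of positives S ~ Bin(11, 0.5).
Step 4: Two-sided exact p-value = sum of Bin(11,0.5) probabilities at or below the observed probability = 1.000000.
Step 5: alpha = 0.1. fail to reject H0.

n_eff = 11, pos = 5, neg = 6, p = 1.000000, fail to reject H0.


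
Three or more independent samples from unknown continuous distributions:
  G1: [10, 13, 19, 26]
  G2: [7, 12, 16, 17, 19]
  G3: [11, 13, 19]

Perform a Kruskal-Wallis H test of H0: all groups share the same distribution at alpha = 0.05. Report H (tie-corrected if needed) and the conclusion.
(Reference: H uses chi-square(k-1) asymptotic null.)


Step 1: Combine all N = 12 observations and assign midranks.
sorted (value, group, rank): (7,G2,1), (10,G1,2), (11,G3,3), (12,G2,4), (13,G1,5.5), (13,G3,5.5), (16,G2,7), (17,G2,8), (19,G1,10), (19,G2,10), (19,G3,10), (26,G1,12)
Step 2: Sum ranks within each group.
R_1 = 29.5 (n_1 = 4)
R_2 = 30 (n_2 = 5)
R_3 = 18.5 (n_3 = 3)
Step 3: H = 12/(N(N+1)) * sum(R_i^2/n_i) - 3(N+1)
     = 12/(12*13) * (29.5^2/4 + 30^2/5 + 18.5^2/3) - 3*13
     = 0.076923 * 511.646 - 39
     = 0.357372.
Step 4: Ties present; correction factor C = 1 - 30/(12^3 - 12) = 0.982517. Corrected H = 0.357372 / 0.982517 = 0.363731.
Step 5: Under H0, H ~ chi^2(2); p-value = 0.833714.
Step 6: alpha = 0.05. fail to reject H0.

H = 0.3637, df = 2, p = 0.833714, fail to reject H0.


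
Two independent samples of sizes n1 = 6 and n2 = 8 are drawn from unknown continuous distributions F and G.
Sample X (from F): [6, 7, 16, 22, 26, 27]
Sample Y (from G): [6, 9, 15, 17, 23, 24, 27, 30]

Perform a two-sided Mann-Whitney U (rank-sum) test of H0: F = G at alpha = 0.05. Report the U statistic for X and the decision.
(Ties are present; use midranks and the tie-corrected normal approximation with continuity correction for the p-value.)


Step 1: Combine and sort all 14 observations; assign midranks.
sorted (value, group): (6,X), (6,Y), (7,X), (9,Y), (15,Y), (16,X), (17,Y), (22,X), (23,Y), (24,Y), (26,X), (27,X), (27,Y), (30,Y)
ranks: 6->1.5, 6->1.5, 7->3, 9->4, 15->5, 16->6, 17->7, 22->8, 23->9, 24->10, 26->11, 27->12.5, 27->12.5, 30->14
Step 2: Rank sum for X: R1 = 1.5 + 3 + 6 + 8 + 11 + 12.5 = 42.
Step 3: U_X = R1 - n1(n1+1)/2 = 42 - 6*7/2 = 42 - 21 = 21.
       U_Y = n1*n2 - U_X = 48 - 21 = 27.
Step 4: Ties are present, so use the tie-corrected normal approximation (with continuity correction) for the p-value.
Step 5: p-value = 0.746347; compare to alpha = 0.05. fail to reject H0.

U_X = 21, p = 0.746347, fail to reject H0 at alpha = 0.05.


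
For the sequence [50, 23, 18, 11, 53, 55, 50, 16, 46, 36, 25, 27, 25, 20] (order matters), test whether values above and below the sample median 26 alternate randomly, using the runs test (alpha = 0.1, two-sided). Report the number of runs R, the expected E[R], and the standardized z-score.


Step 1: Compute median = 26; label A = above, B = below.
Labels in order: ABBBAAABAABABB  (n_A = 7, n_B = 7)
Step 2: Count runs R = 8.
Step 3: Under H0 (random ordering), E[R] = 2*n_A*n_B/(n_A+n_B) + 1 = 2*7*7/14 + 1 = 8.0000.
        Var[R] = 2*n_A*n_B*(2*n_A*n_B - n_A - n_B) / ((n_A+n_B)^2 * (n_A+n_B-1)) = 8232/2548 = 3.2308.
        SD[R] = 1.7974.
Step 4: R = E[R], so z = 0 with no continuity correction.
Step 5: Two-sided p-value via normal approximation = 2*(1 - Phi(|z|)) = 1.000000.
Step 6: alpha = 0.1. fail to reject H0.

R = 8, z = 0.0000, p = 1.000000, fail to reject H0.


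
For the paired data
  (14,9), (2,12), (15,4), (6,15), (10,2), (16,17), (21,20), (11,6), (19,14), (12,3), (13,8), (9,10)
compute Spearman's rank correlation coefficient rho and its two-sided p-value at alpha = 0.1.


Step 1: Rank x and y separately (midranks; no ties here).
rank(x): 14->8, 2->1, 15->9, 6->2, 10->4, 16->10, 21->12, 11->5, 19->11, 12->6, 13->7, 9->3
rank(y): 9->6, 12->8, 4->3, 15->10, 2->1, 17->11, 20->12, 6->4, 14->9, 3->2, 8->5, 10->7
Step 2: d_i = R_x(i) - R_y(i); compute d_i^2.
  (8-6)^2=4, (1-8)^2=49, (9-3)^2=36, (2-10)^2=64, (4-1)^2=9, (10-11)^2=1, (12-12)^2=0, (5-4)^2=1, (11-9)^2=4, (6-2)^2=16, (7-5)^2=4, (3-7)^2=16
sum(d^2) = 204.
Step 3: rho = 1 - 6*204 / (12*(12^2 - 1)) = 1 - 1224/1716 = 0.286713.
Step 4: Under H0, t = rho * sqrt((n-2)/(1-rho^2)) = 0.9464 ~ t(10).
Step 5: Two-sided p-value from the t-distribution with 10 df = 0.366251.
Step 6: alpha = 0.1. fail to reject H0.

rho = 0.2867, p = 0.366251, fail to reject H0 at alpha = 0.1.


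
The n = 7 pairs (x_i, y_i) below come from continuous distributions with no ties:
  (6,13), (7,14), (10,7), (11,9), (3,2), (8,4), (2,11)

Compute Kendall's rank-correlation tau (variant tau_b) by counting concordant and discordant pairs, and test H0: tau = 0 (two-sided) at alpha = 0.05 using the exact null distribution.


Step 1: Enumerate the 21 unordered pairs (i,j) with i<j and classify each by sign(x_j-x_i) * sign(y_j-y_i).
  (1,2):dx=+1,dy=+1->C; (1,3):dx=+4,dy=-6->D; (1,4):dx=+5,dy=-4->D; (1,5):dx=-3,dy=-11->C
  (1,6):dx=+2,dy=-9->D; (1,7):dx=-4,dy=-2->C; (2,3):dx=+3,dy=-7->D; (2,4):dx=+4,dy=-5->D
  (2,5):dx=-4,dy=-12->C; (2,6):dx=+1,dy=-10->D; (2,7):dx=-5,dy=-3->C; (3,4):dx=+1,dy=+2->C
  (3,5):dx=-7,dy=-5->C; (3,6):dx=-2,dy=-3->C; (3,7):dx=-8,dy=+4->D; (4,5):dx=-8,dy=-7->C
  (4,6):dx=-3,dy=-5->C; (4,7):dx=-9,dy=+2->D; (5,6):dx=+5,dy=+2->C; (5,7):dx=-1,dy=+9->D
  (6,7):dx=-6,dy=+7->D
Step 2: C = 11, D = 10, total pairs = 21.
Step 3: tau = (C - D)/(n(n-1)/2) = (11 - 10)/21 = 0.047619.
Step 4: Exact two-sided p-value (enumerate n! = 5040 permutations of y under H0): p = 1.000000.
Step 5: alpha = 0.05. fail to reject H0.

tau_b = 0.0476 (C=11, D=10), p = 1.000000, fail to reject H0.


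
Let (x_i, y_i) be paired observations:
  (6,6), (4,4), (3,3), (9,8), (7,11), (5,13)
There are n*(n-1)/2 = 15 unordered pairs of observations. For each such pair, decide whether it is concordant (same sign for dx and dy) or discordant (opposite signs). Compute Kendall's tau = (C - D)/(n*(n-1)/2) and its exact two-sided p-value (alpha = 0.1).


Step 1: Enumerate the 15 unordered pairs (i,j) with i<j and classify each by sign(x_j-x_i) * sign(y_j-y_i).
  (1,2):dx=-2,dy=-2->C; (1,3):dx=-3,dy=-3->C; (1,4):dx=+3,dy=+2->C; (1,5):dx=+1,dy=+5->C
  (1,6):dx=-1,dy=+7->D; (2,3):dx=-1,dy=-1->C; (2,4):dx=+5,dy=+4->C; (2,5):dx=+3,dy=+7->C
  (2,6):dx=+1,dy=+9->C; (3,4):dx=+6,dy=+5->C; (3,5):dx=+4,dy=+8->C; (3,6):dx=+2,dy=+10->C
  (4,5):dx=-2,dy=+3->D; (4,6):dx=-4,dy=+5->D; (5,6):dx=-2,dy=+2->D
Step 2: C = 11, D = 4, total pairs = 15.
Step 3: tau = (C - D)/(n(n-1)/2) = (11 - 4)/15 = 0.466667.
Step 4: Exact two-sided p-value (enumerate n! = 720 permutations of y under H0): p = 0.272222.
Step 5: alpha = 0.1. fail to reject H0.

tau_b = 0.4667 (C=11, D=4), p = 0.272222, fail to reject H0.


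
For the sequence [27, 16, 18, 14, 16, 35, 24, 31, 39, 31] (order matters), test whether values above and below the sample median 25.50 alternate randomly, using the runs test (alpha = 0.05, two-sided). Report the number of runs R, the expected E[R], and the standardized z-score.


Step 1: Compute median = 25.50; label A = above, B = below.
Labels in order: ABBBBABAAA  (n_A = 5, n_B = 5)
Step 2: Count runs R = 5.
Step 3: Under H0 (random ordering), E[R] = 2*n_A*n_B/(n_A+n_B) + 1 = 2*5*5/10 + 1 = 6.0000.
        Var[R] = 2*n_A*n_B*(2*n_A*n_B - n_A - n_B) / ((n_A+n_B)^2 * (n_A+n_B-1)) = 2000/900 = 2.2222.
        SD[R] = 1.4907.
Step 4: Continuity-corrected z = (R + 0.5 - E[R]) / SD[R] = (5 + 0.5 - 6.0000) / 1.4907 = -0.3354.
Step 5: Two-sided p-value via normal approximation = 2*(1 - Phi(|z|)) = 0.737316.
Step 6: alpha = 0.05. fail to reject H0.

R = 5, z = -0.3354, p = 0.737316, fail to reject H0.


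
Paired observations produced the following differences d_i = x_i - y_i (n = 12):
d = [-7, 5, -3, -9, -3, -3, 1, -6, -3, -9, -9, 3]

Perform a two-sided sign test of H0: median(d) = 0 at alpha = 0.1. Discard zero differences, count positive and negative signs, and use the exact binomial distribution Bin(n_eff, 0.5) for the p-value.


Step 1: Discard zero differences. Original n = 12; n_eff = number of nonzero differences = 12.
Nonzero differences (with sign): -7, +5, -3, -9, -3, -3, +1, -6, -3, -9, -9, +3
Step 2: Count signs: positive = 3, negative = 9.
Step 3: Under H0: P(positive) = 0.5, so the number of positives S ~ Bin(12, 0.5).
Step 4: Two-sided exact p-value = sum of Bin(12,0.5) probabilities at or below the observed probability = 0.145996.
Step 5: alpha = 0.1. fail to reject H0.

n_eff = 12, pos = 3, neg = 9, p = 0.145996, fail to reject H0.


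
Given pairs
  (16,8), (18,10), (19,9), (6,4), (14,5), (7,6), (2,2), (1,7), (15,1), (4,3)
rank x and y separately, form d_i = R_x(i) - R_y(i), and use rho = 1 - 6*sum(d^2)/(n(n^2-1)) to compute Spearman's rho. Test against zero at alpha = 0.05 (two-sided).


Step 1: Rank x and y separately (midranks; no ties here).
rank(x): 16->8, 18->9, 19->10, 6->4, 14->6, 7->5, 2->2, 1->1, 15->7, 4->3
rank(y): 8->8, 10->10, 9->9, 4->4, 5->5, 6->6, 2->2, 7->7, 1->1, 3->3
Step 2: d_i = R_x(i) - R_y(i); compute d_i^2.
  (8-8)^2=0, (9-10)^2=1, (10-9)^2=1, (4-4)^2=0, (6-5)^2=1, (5-6)^2=1, (2-2)^2=0, (1-7)^2=36, (7-1)^2=36, (3-3)^2=0
sum(d^2) = 76.
Step 3: rho = 1 - 6*76 / (10*(10^2 - 1)) = 1 - 456/990 = 0.539394.
Step 4: Under H0, t = rho * sqrt((n-2)/(1-rho^2)) = 1.8118 ~ t(8).
Step 5: Two-sided p-value from the t-distribution with 8 df = 0.107593.
Step 6: alpha = 0.05. fail to reject H0.

rho = 0.5394, p = 0.107593, fail to reject H0 at alpha = 0.05.


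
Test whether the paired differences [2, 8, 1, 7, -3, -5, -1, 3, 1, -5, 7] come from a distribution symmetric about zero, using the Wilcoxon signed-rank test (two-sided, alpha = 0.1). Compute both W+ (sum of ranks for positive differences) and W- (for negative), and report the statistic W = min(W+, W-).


Step 1: Drop any zero differences (none here) and take |d_i|.
|d| = [2, 8, 1, 7, 3, 5, 1, 3, 1, 5, 7]
Step 2: Midrank |d_i| (ties get averaged ranks).
ranks: |2|->4, |8|->11, |1|->2, |7|->9.5, |3|->5.5, |5|->7.5, |1|->2, |3|->5.5, |1|->2, |5|->7.5, |7|->9.5
Step 3: Attach original signs; sum ranks with positive sign and with negative sign.
W+ = 4 + 11 + 2 + 9.5 + 5.5 + 2 + 9.5 = 43.5
W- = 5.5 + 7.5 + 2 + 7.5 = 22.5
(Check: W+ + W- = 66 should equal n(n+1)/2 = 66.)
Step 4: Test statistic W = min(W+, W-) = 22.5.
Step 5: Ties in |d|, so use the tie-corrected normal approximation.
        E[W] = n(n+1)/4 = 11*12/4 = 33.
        Tie groups: |d|=1 (t=3), |d|=3 (t=2), |d|=5 (t=2), |d|=7 (t=2); sum(t^3 - t) = 42.
        Var[W] = n(n+1)(2n+1)/24 - sum(t^3-t)/48 = 3036/24 - 42/48 = 125.625.
        z = (W - E[W]) / sqrt(Var[W]) = (22.5 - 33) / 11.2083 = -0.9368.
        Two-sided p = 2*Phi(z) = 0.348857.
Step 6: alpha = 0.1. fail to reject H0.

W+ = 43.5, W- = 22.5, W = min = 22.5, p = 0.348857, fail to reject H0.


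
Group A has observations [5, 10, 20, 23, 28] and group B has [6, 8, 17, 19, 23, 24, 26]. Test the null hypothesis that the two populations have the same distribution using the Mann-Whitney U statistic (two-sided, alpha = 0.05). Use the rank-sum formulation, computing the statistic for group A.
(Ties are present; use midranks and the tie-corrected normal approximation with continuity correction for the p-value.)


Step 1: Combine and sort all 12 observations; assign midranks.
sorted (value, group): (5,X), (6,Y), (8,Y), (10,X), (17,Y), (19,Y), (20,X), (23,X), (23,Y), (24,Y), (26,Y), (28,X)
ranks: 5->1, 6->2, 8->3, 10->4, 17->5, 19->6, 20->7, 23->8.5, 23->8.5, 24->10, 26->11, 28->12
Step 2: Rank sum for X: R1 = 1 + 4 + 7 + 8.5 + 12 = 32.5.
Step 3: U_X = R1 - n1(n1+1)/2 = 32.5 - 5*6/2 = 32.5 - 15 = 17.5.
       U_Y = n1*n2 - U_X = 35 - 17.5 = 17.5.
Step 4: Ties are present, so use the tie-corrected normal approximation (with continuity correction) for the p-value.
Step 5: p-value = 1.000000; compare to alpha = 0.05. fail to reject H0.

U_X = 17.5, p = 1.000000, fail to reject H0 at alpha = 0.05.


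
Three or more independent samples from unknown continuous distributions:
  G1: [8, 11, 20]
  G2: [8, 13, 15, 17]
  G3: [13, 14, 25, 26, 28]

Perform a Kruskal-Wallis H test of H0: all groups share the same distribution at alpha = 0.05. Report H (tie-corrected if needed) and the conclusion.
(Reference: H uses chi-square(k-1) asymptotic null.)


Step 1: Combine all N = 12 observations and assign midranks.
sorted (value, group, rank): (8,G1,1.5), (8,G2,1.5), (11,G1,3), (13,G2,4.5), (13,G3,4.5), (14,G3,6), (15,G2,7), (17,G2,8), (20,G1,9), (25,G3,10), (26,G3,11), (28,G3,12)
Step 2: Sum ranks within each group.
R_1 = 13.5 (n_1 = 3)
R_2 = 21 (n_2 = 4)
R_3 = 43.5 (n_3 = 5)
Step 3: H = 12/(N(N+1)) * sum(R_i^2/n_i) - 3(N+1)
     = 12/(12*13) * (13.5^2/3 + 21^2/4 + 43.5^2/5) - 3*13
     = 0.076923 * 549.45 - 39
     = 3.265385.
Step 4: Ties present; correction factor C = 1 - 12/(12^3 - 12) = 0.993007. Corrected H = 3.265385 / 0.993007 = 3.288380.
Step 5: Under H0, H ~ chi^2(2); p-value = 0.193169.
Step 6: alpha = 0.05. fail to reject H0.

H = 3.2884, df = 2, p = 0.193169, fail to reject H0.


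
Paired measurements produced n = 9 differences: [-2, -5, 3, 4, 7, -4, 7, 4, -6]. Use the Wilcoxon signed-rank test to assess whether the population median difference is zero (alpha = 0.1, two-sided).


Step 1: Drop any zero differences (none here) and take |d_i|.
|d| = [2, 5, 3, 4, 7, 4, 7, 4, 6]
Step 2: Midrank |d_i| (ties get averaged ranks).
ranks: |2|->1, |5|->6, |3|->2, |4|->4, |7|->8.5, |4|->4, |7|->8.5, |4|->4, |6|->7
Step 3: Attach original signs; sum ranks with positive sign and with negative sign.
W+ = 2 + 4 + 8.5 + 8.5 + 4 = 27
W- = 1 + 6 + 4 + 7 = 18
(Check: W+ + W- = 45 should equal n(n+1)/2 = 45.)
Step 4: Test statistic W = min(W+, W-) = 18.
Step 5: Ties in |d|, so use the tie-corrected normal approximation.
        E[W] = n(n+1)/4 = 9*10/4 = 22.5.
        Tie groups: |d|=4 (t=3), |d|=7 (t=2); sum(t^3 - t) = 30.
        Var[W] = n(n+1)(2n+1)/24 - sum(t^3-t)/48 = 1710/24 - 30/48 = 70.625.
        z = (W - E[W]) / sqrt(Var[W]) = (18 - 22.5) / 8.4039 = -0.5355.
        Two-sided p = 2*Phi(z) = 0.592326.
Step 6: alpha = 0.1. fail to reject H0.

W+ = 27, W- = 18, W = min = 18, p = 0.592326, fail to reject H0.


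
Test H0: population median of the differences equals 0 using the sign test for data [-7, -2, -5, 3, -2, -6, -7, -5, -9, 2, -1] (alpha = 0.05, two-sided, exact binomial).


Step 1: Discard zero differences. Original n = 11; n_eff = number of nonzero differences = 11.
Nonzero differences (with sign): -7, -2, -5, +3, -2, -6, -7, -5, -9, +2, -1
Step 2: Count signs: positive = 2, negative = 9.
Step 3: Under H0: P(positive) = 0.5, so the number of positives S ~ Bin(11, 0.5).
Step 4: Two-sided exact p-value = sum of Bin(11,0.5) probabilities at or below the observed probability = 0.065430.
Step 5: alpha = 0.05. fail to reject H0.

n_eff = 11, pos = 2, neg = 9, p = 0.065430, fail to reject H0.


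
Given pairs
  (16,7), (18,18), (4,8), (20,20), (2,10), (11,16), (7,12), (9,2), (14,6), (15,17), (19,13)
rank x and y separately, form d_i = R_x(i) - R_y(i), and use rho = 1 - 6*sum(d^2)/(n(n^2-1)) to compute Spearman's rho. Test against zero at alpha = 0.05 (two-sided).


Step 1: Rank x and y separately (midranks; no ties here).
rank(x): 16->8, 18->9, 4->2, 20->11, 2->1, 11->5, 7->3, 9->4, 14->6, 15->7, 19->10
rank(y): 7->3, 18->10, 8->4, 20->11, 10->5, 16->8, 12->6, 2->1, 6->2, 17->9, 13->7
Step 2: d_i = R_x(i) - R_y(i); compute d_i^2.
  (8-3)^2=25, (9-10)^2=1, (2-4)^2=4, (11-11)^2=0, (1-5)^2=16, (5-8)^2=9, (3-6)^2=9, (4-1)^2=9, (6-2)^2=16, (7-9)^2=4, (10-7)^2=9
sum(d^2) = 102.
Step 3: rho = 1 - 6*102 / (11*(11^2 - 1)) = 1 - 612/1320 = 0.536364.
Step 4: Under H0, t = rho * sqrt((n-2)/(1-rho^2)) = 1.9065 ~ t(9).
Step 5: Two-sided p-value from the t-distribution with 9 df = 0.088953.
Step 6: alpha = 0.05. fail to reject H0.

rho = 0.5364, p = 0.088953, fail to reject H0 at alpha = 0.05.


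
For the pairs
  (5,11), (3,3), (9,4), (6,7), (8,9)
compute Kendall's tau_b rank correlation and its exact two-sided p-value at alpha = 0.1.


Step 1: Enumerate the 10 unordered pairs (i,j) with i<j and classify each by sign(x_j-x_i) * sign(y_j-y_i).
  (1,2):dx=-2,dy=-8->C; (1,3):dx=+4,dy=-7->D; (1,4):dx=+1,dy=-4->D; (1,5):dx=+3,dy=-2->D
  (2,3):dx=+6,dy=+1->C; (2,4):dx=+3,dy=+4->C; (2,5):dx=+5,dy=+6->C; (3,4):dx=-3,dy=+3->D
  (3,5):dx=-1,dy=+5->D; (4,5):dx=+2,dy=+2->C
Step 2: C = 5, D = 5, total pairs = 10.
Step 3: tau = (C - D)/(n(n-1)/2) = (5 - 5)/10 = 0.000000.
Step 4: Exact two-sided p-value (enumerate n! = 120 permutations of y under H0): p = 1.000000.
Step 5: alpha = 0.1. fail to reject H0.

tau_b = 0.0000 (C=5, D=5), p = 1.000000, fail to reject H0.


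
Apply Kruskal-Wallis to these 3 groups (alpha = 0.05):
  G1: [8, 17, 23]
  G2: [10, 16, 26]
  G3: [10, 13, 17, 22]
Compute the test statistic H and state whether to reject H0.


Step 1: Combine all N = 10 observations and assign midranks.
sorted (value, group, rank): (8,G1,1), (10,G2,2.5), (10,G3,2.5), (13,G3,4), (16,G2,5), (17,G1,6.5), (17,G3,6.5), (22,G3,8), (23,G1,9), (26,G2,10)
Step 2: Sum ranks within each group.
R_1 = 16.5 (n_1 = 3)
R_2 = 17.5 (n_2 = 3)
R_3 = 21 (n_3 = 4)
Step 3: H = 12/(N(N+1)) * sum(R_i^2/n_i) - 3(N+1)
     = 12/(10*11) * (16.5^2/3 + 17.5^2/3 + 21^2/4) - 3*11
     = 0.109091 * 303.083 - 33
     = 0.063636.
Step 4: Ties present; correction factor C = 1 - 12/(10^3 - 10) = 0.987879. Corrected H = 0.063636 / 0.987879 = 0.064417.
Step 5: Under H0, H ~ chi^2(2); p-value = 0.968305.
Step 6: alpha = 0.05. fail to reject H0.

H = 0.0644, df = 2, p = 0.968305, fail to reject H0.


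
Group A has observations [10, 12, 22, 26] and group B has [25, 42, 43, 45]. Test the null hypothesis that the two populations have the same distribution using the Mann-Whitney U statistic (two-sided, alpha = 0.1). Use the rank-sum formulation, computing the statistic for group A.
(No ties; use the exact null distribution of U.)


Step 1: Combine and sort all 8 observations; assign midranks.
sorted (value, group): (10,X), (12,X), (22,X), (25,Y), (26,X), (42,Y), (43,Y), (45,Y)
ranks: 10->1, 12->2, 22->3, 25->4, 26->5, 42->6, 43->7, 45->8
Step 2: Rank sum for X: R1 = 1 + 2 + 3 + 5 = 11.
Step 3: U_X = R1 - n1(n1+1)/2 = 11 - 4*5/2 = 11 - 10 = 1.
       U_Y = n1*n2 - U_X = 16 - 1 = 15.
Step 4: No ties, so the exact null distribution of U (based on enumerating the C(8,4) = 70 equally likely rank assignments) gives the two-sided p-value.
Step 5: p-value = 0.057143; compare to alpha = 0.1. reject H0.

U_X = 1, p = 0.057143, reject H0 at alpha = 0.1.


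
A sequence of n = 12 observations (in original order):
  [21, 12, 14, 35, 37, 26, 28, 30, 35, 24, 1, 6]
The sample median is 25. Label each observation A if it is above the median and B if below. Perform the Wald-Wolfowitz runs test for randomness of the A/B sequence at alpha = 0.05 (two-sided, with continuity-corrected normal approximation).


Step 1: Compute median = 25; label A = above, B = below.
Labels in order: BBBAAAAAABBB  (n_A = 6, n_B = 6)
Step 2: Count runs R = 3.
Step 3: Under H0 (random ordering), E[R] = 2*n_A*n_B/(n_A+n_B) + 1 = 2*6*6/12 + 1 = 7.0000.
        Var[R] = 2*n_A*n_B*(2*n_A*n_B - n_A - n_B) / ((n_A+n_B)^2 * (n_A+n_B-1)) = 4320/1584 = 2.7273.
        SD[R] = 1.6514.
Step 4: Continuity-corrected z = (R + 0.5 - E[R]) / SD[R] = (3 + 0.5 - 7.0000) / 1.6514 = -2.1194.
Step 5: Two-sided p-value via normal approximation = 2*(1 - Phi(|z|)) = 0.034060.
Step 6: alpha = 0.05. reject H0.

R = 3, z = -2.1194, p = 0.034060, reject H0.


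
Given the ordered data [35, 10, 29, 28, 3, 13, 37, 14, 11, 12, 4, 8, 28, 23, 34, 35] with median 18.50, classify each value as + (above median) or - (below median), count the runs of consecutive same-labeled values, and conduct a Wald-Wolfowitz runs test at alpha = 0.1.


Step 1: Compute median = 18.50; label A = above, B = below.
Labels in order: ABAABBABBBBBAAAA  (n_A = 8, n_B = 8)
Step 2: Count runs R = 7.
Step 3: Under H0 (random ordering), E[R] = 2*n_A*n_B/(n_A+n_B) + 1 = 2*8*8/16 + 1 = 9.0000.
        Var[R] = 2*n_A*n_B*(2*n_A*n_B - n_A - n_B) / ((n_A+n_B)^2 * (n_A+n_B-1)) = 14336/3840 = 3.7333.
        SD[R] = 1.9322.
Step 4: Continuity-corrected z = (R + 0.5 - E[R]) / SD[R] = (7 + 0.5 - 9.0000) / 1.9322 = -0.7763.
Step 5: Two-sided p-value via normal approximation = 2*(1 - Phi(|z|)) = 0.437558.
Step 6: alpha = 0.1. fail to reject H0.

R = 7, z = -0.7763, p = 0.437558, fail to reject H0.


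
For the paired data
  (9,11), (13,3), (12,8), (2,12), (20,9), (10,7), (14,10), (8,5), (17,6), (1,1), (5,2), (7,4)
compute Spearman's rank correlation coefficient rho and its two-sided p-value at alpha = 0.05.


Step 1: Rank x and y separately (midranks; no ties here).
rank(x): 9->6, 13->9, 12->8, 2->2, 20->12, 10->7, 14->10, 8->5, 17->11, 1->1, 5->3, 7->4
rank(y): 11->11, 3->3, 8->8, 12->12, 9->9, 7->7, 10->10, 5->5, 6->6, 1->1, 2->2, 4->4
Step 2: d_i = R_x(i) - R_y(i); compute d_i^2.
  (6-11)^2=25, (9-3)^2=36, (8-8)^2=0, (2-12)^2=100, (12-9)^2=9, (7-7)^2=0, (10-10)^2=0, (5-5)^2=0, (11-6)^2=25, (1-1)^2=0, (3-2)^2=1, (4-4)^2=0
sum(d^2) = 196.
Step 3: rho = 1 - 6*196 / (12*(12^2 - 1)) = 1 - 1176/1716 = 0.314685.
Step 4: Under H0, t = rho * sqrt((n-2)/(1-rho^2)) = 1.0484 ~ t(10).
Step 5: Two-sided p-value from the t-distribution with 10 df = 0.319139.
Step 6: alpha = 0.05. fail to reject H0.

rho = 0.3147, p = 0.319139, fail to reject H0 at alpha = 0.05.


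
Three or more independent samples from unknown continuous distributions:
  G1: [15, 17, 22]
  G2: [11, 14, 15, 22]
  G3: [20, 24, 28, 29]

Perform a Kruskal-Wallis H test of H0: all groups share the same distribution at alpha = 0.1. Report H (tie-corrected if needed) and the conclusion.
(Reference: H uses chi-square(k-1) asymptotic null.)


Step 1: Combine all N = 11 observations and assign midranks.
sorted (value, group, rank): (11,G2,1), (14,G2,2), (15,G1,3.5), (15,G2,3.5), (17,G1,5), (20,G3,6), (22,G1,7.5), (22,G2,7.5), (24,G3,9), (28,G3,10), (29,G3,11)
Step 2: Sum ranks within each group.
R_1 = 16 (n_1 = 3)
R_2 = 14 (n_2 = 4)
R_3 = 36 (n_3 = 4)
Step 3: H = 12/(N(N+1)) * sum(R_i^2/n_i) - 3(N+1)
     = 12/(11*12) * (16^2/3 + 14^2/4 + 36^2/4) - 3*12
     = 0.090909 * 458.333 - 36
     = 5.666667.
Step 4: Ties present; correction factor C = 1 - 12/(11^3 - 11) = 0.990909. Corrected H = 5.666667 / 0.990909 = 5.718654.
Step 5: Under H0, H ~ chi^2(2); p-value = 0.057307.
Step 6: alpha = 0.1. reject H0.

H = 5.7187, df = 2, p = 0.057307, reject H0.


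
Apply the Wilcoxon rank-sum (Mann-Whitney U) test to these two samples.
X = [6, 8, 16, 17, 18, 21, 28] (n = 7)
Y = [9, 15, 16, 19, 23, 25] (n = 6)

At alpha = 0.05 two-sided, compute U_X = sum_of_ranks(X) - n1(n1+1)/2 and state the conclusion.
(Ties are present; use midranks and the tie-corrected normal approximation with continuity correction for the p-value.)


Step 1: Combine and sort all 13 observations; assign midranks.
sorted (value, group): (6,X), (8,X), (9,Y), (15,Y), (16,X), (16,Y), (17,X), (18,X), (19,Y), (21,X), (23,Y), (25,Y), (28,X)
ranks: 6->1, 8->2, 9->3, 15->4, 16->5.5, 16->5.5, 17->7, 18->8, 19->9, 21->10, 23->11, 25->12, 28->13
Step 2: Rank sum for X: R1 = 1 + 2 + 5.5 + 7 + 8 + 10 + 13 = 46.5.
Step 3: U_X = R1 - n1(n1+1)/2 = 46.5 - 7*8/2 = 46.5 - 28 = 18.5.
       U_Y = n1*n2 - U_X = 42 - 18.5 = 23.5.
Step 4: Ties are present, so use the tie-corrected normal approximation (with continuity correction) for the p-value.
Step 5: p-value = 0.774796; compare to alpha = 0.05. fail to reject H0.

U_X = 18.5, p = 0.774796, fail to reject H0 at alpha = 0.05.


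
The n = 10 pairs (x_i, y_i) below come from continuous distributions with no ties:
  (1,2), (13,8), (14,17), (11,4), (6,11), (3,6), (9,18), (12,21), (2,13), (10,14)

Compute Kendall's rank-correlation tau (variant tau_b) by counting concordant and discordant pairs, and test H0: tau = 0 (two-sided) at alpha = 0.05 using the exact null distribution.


Step 1: Enumerate the 45 unordered pairs (i,j) with i<j and classify each by sign(x_j-x_i) * sign(y_j-y_i).
  (1,2):dx=+12,dy=+6->C; (1,3):dx=+13,dy=+15->C; (1,4):dx=+10,dy=+2->C; (1,5):dx=+5,dy=+9->C
  (1,6):dx=+2,dy=+4->C; (1,7):dx=+8,dy=+16->C; (1,8):dx=+11,dy=+19->C; (1,9):dx=+1,dy=+11->C
  (1,10):dx=+9,dy=+12->C; (2,3):dx=+1,dy=+9->C; (2,4):dx=-2,dy=-4->C; (2,5):dx=-7,dy=+3->D
  (2,6):dx=-10,dy=-2->C; (2,7):dx=-4,dy=+10->D; (2,8):dx=-1,dy=+13->D; (2,9):dx=-11,dy=+5->D
  (2,10):dx=-3,dy=+6->D; (3,4):dx=-3,dy=-13->C; (3,5):dx=-8,dy=-6->C; (3,6):dx=-11,dy=-11->C
  (3,7):dx=-5,dy=+1->D; (3,8):dx=-2,dy=+4->D; (3,9):dx=-12,dy=-4->C; (3,10):dx=-4,dy=-3->C
  (4,5):dx=-5,dy=+7->D; (4,6):dx=-8,dy=+2->D; (4,7):dx=-2,dy=+14->D; (4,8):dx=+1,dy=+17->C
  (4,9):dx=-9,dy=+9->D; (4,10):dx=-1,dy=+10->D; (5,6):dx=-3,dy=-5->C; (5,7):dx=+3,dy=+7->C
  (5,8):dx=+6,dy=+10->C; (5,9):dx=-4,dy=+2->D; (5,10):dx=+4,dy=+3->C; (6,7):dx=+6,dy=+12->C
  (6,8):dx=+9,dy=+15->C; (6,9):dx=-1,dy=+7->D; (6,10):dx=+7,dy=+8->C; (7,8):dx=+3,dy=+3->C
  (7,9):dx=-7,dy=-5->C; (7,10):dx=+1,dy=-4->D; (8,9):dx=-10,dy=-8->C; (8,10):dx=-2,dy=-7->C
  (9,10):dx=+8,dy=+1->C
Step 2: C = 30, D = 15, total pairs = 45.
Step 3: tau = (C - D)/(n(n-1)/2) = (30 - 15)/45 = 0.333333.
Step 4: Exact two-sided p-value (enumerate n! = 3628800 permutations of y under H0): p = 0.216373.
Step 5: alpha = 0.05. fail to reject H0.

tau_b = 0.3333 (C=30, D=15), p = 0.216373, fail to reject H0.


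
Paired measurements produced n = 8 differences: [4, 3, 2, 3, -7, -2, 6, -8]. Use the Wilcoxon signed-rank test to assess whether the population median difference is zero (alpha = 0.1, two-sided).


Step 1: Drop any zero differences (none here) and take |d_i|.
|d| = [4, 3, 2, 3, 7, 2, 6, 8]
Step 2: Midrank |d_i| (ties get averaged ranks).
ranks: |4|->5, |3|->3.5, |2|->1.5, |3|->3.5, |7|->7, |2|->1.5, |6|->6, |8|->8
Step 3: Attach original signs; sum ranks with positive sign and with negative sign.
W+ = 5 + 3.5 + 1.5 + 3.5 + 6 = 19.5
W- = 7 + 1.5 + 8 = 16.5
(Check: W+ + W- = 36 should equal n(n+1)/2 = 36.)
Step 4: Test statistic W = min(W+, W-) = 16.5.
Step 5: Ties in |d|, so use the tie-corrected normal approximation.
        E[W] = n(n+1)/4 = 8*9/4 = 18.
        Tie groups: |d|=2 (t=2), |d|=3 (t=2); sum(t^3 - t) = 12.
        Var[W] = n(n+1)(2n+1)/24 - sum(t^3-t)/48 = 1224/24 - 12/48 = 50.75.
        z = (W - E[W]) / sqrt(Var[W]) = (16.5 - 18) / 7.1239 = -0.2106.
        Two-sided p = 2*Phi(z) = 0.833232.
Step 6: alpha = 0.1. fail to reject H0.

W+ = 19.5, W- = 16.5, W = min = 16.5, p = 0.833232, fail to reject H0.
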